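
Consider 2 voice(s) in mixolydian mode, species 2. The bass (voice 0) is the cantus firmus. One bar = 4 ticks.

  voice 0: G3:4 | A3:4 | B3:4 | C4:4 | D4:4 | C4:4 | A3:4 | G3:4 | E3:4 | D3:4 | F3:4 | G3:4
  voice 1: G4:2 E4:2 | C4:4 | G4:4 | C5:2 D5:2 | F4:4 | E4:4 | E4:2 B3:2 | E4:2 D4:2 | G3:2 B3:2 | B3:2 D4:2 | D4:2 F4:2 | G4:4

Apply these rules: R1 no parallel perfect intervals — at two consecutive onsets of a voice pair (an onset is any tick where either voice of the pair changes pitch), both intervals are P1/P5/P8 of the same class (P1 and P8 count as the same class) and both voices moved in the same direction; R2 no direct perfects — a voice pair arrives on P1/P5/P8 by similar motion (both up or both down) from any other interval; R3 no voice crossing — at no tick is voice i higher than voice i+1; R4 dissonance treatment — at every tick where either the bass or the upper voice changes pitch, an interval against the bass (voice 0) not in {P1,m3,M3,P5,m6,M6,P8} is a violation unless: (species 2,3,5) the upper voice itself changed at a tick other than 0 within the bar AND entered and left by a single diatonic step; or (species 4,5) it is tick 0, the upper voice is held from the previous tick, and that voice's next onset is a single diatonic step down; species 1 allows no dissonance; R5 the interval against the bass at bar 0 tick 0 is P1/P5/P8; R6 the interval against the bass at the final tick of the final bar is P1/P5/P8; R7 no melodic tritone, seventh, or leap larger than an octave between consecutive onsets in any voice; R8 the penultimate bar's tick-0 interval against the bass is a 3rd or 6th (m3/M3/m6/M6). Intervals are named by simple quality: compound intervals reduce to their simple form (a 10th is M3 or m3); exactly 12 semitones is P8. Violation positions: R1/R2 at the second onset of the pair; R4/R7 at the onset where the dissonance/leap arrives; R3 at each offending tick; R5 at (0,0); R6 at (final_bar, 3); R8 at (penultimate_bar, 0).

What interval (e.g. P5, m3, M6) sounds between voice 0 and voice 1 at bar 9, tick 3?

voice 0=D3 voice 1=D4 -> P8

P8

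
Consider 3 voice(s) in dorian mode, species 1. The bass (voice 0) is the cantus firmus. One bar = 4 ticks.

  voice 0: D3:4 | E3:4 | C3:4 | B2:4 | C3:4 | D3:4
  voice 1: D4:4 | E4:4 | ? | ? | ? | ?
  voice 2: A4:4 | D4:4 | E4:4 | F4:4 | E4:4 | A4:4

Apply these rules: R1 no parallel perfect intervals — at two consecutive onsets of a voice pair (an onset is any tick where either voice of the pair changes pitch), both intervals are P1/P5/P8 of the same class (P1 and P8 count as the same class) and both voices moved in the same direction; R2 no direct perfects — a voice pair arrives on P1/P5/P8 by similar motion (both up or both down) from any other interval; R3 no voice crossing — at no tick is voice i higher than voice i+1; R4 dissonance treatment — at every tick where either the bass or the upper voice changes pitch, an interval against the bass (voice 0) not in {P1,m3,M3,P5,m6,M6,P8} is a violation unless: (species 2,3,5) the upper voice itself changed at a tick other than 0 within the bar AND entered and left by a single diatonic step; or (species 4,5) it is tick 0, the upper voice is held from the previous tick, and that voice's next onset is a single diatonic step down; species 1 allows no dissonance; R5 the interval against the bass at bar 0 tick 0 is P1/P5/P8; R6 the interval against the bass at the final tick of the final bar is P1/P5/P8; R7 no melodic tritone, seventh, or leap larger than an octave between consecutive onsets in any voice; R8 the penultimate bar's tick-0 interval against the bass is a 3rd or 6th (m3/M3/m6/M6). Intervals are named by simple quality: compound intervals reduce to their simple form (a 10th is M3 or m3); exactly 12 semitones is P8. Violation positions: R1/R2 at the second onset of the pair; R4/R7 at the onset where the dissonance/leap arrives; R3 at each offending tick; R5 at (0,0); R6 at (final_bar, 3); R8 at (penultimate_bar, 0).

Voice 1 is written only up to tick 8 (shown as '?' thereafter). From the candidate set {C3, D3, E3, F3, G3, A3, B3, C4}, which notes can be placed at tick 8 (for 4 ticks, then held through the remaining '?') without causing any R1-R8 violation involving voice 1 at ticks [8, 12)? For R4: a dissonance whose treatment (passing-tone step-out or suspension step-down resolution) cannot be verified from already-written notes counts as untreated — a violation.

C3: violates R1,R7
D3: violates R4,R7
E3: legal
F3: violates R4,R7
G3: violates R2
A3: legal
B3: violates R4
C4: violates R1

{A3, E3}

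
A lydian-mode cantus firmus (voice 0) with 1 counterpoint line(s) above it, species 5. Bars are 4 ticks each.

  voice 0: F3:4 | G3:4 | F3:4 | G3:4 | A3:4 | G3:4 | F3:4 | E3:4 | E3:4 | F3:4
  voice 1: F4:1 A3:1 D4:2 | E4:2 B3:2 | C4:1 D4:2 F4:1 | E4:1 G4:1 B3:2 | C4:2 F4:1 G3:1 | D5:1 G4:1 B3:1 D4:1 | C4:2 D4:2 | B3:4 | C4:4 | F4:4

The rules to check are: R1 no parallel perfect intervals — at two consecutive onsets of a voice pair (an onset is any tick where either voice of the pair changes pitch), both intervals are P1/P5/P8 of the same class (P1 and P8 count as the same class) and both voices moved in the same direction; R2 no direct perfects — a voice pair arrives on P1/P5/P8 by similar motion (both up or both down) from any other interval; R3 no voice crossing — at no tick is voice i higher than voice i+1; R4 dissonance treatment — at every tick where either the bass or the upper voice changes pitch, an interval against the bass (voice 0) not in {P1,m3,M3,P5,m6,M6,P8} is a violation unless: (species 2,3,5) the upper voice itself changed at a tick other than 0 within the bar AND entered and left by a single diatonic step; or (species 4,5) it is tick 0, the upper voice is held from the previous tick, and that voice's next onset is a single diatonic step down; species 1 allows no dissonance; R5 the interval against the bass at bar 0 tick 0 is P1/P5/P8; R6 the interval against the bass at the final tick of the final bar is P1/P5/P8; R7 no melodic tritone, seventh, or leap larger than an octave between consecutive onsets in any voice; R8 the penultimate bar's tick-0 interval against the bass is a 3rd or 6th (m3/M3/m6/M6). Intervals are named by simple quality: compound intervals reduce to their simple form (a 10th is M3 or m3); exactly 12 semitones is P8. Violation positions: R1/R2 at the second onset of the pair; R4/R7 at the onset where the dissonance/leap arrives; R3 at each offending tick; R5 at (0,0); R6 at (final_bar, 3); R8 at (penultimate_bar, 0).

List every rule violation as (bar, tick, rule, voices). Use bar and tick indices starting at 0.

(4, 3, R3, (0, 1))
(4, 3, R4, (0, 1))
(4, 3, R7, (1,))
(5, 0, R7, (1,))
(6, 0, R1, (0, 1))
(7, 0, R2, (0, 1))
(9, 0, R2, (0, 1))

bar 0: v0=F3 v1=F4 downbeat P8
bar 1: v0=G3 v1=E4 downbeat M6
bar 2: v0=F3 v1=C4 downbeat P5
bar 3: v0=G3 v1=E4 downbeat M6
bar 4: v0=A3 v1=C4 downbeat m3
bar 5: v0=G3 v1=D5 downbeat P5
bar 6: v0=F3 v1=C4 downbeat P5
bar 7: v0=E3 v1=B3 downbeat P5
bar 8: v0=E3 v1=C4 downbeat m6
bar 9: v0=F3 v1=F4 downbeat P8
  -> R3 @ bar 4 tick 3 v(0, 1): A3 above G3
  -> R4 @ bar 4 tick 3 v(0, 1): A3/G3 M2 untreated
  -> R7 @ bar 4 tick 3 v(1,): F4->G3 leap 10st
  -> R7 @ bar 5 tick 0 v(1,): G3->D5 leap 19st
  -> R1 @ bar 6 tick 0 v(0, 1): G3/D4 P5 -> F3/C4 P5 similar
  -> R2 @ bar 7 tick 0 v(0, 1): F3/D4 M6 -> E3/B3 P5 similar
  -> R2 @ bar 9 tick 0 v(0, 1): E3/C4 m6 -> F3/F4 P8 similar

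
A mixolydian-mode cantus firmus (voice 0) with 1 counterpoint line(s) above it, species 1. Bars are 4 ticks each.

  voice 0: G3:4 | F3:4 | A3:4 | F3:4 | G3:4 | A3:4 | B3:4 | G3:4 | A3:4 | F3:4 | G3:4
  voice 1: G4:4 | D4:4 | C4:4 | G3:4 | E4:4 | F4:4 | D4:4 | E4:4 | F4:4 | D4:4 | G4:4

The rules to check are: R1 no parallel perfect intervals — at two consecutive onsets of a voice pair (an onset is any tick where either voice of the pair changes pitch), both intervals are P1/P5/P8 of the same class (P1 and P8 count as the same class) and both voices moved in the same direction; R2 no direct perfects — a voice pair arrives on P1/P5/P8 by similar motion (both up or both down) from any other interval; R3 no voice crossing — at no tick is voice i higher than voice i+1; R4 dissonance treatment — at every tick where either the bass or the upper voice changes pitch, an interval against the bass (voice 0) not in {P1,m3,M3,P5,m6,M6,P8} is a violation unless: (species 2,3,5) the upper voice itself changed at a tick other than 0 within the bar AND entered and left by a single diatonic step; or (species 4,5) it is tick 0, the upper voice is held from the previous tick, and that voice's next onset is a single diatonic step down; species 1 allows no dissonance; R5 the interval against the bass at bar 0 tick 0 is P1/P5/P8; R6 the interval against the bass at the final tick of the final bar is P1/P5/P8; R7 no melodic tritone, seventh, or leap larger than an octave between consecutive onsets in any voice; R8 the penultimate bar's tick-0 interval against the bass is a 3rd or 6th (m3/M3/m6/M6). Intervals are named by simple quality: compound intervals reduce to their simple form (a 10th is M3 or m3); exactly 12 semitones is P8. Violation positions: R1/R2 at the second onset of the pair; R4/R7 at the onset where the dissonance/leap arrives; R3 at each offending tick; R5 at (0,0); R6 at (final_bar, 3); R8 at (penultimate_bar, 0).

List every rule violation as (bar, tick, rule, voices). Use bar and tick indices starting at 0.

(3, 0, R4, (0, 1))
(10, 0, R2, (0, 1))

bar 0: v0=G3 v1=G4 downbeat P8
bar 1: v0=F3 v1=D4 downbeat M6
bar 2: v0=A3 v1=C4 downbeat m3
bar 3: v0=F3 v1=G3 downbeat M2
bar 4: v0=G3 v1=E4 downbeat M6
bar 5: v0=A3 v1=F4 downbeat m6
bar 6: v0=B3 v1=D4 downbeat m3
bar 7: v0=G3 v1=E4 downbeat M6
bar 8: v0=A3 v1=F4 downbeat m6
bar 9: v0=F3 v1=D4 downbeat M6
bar 10: v0=G3 v1=G4 downbeat P8
  -> R4 @ bar 3 tick 0 v(0, 1): F3/G3 M2 untreated
  -> R2 @ bar 10 tick 0 v(0, 1): F3/D4 M6 -> G3/G4 P8 similar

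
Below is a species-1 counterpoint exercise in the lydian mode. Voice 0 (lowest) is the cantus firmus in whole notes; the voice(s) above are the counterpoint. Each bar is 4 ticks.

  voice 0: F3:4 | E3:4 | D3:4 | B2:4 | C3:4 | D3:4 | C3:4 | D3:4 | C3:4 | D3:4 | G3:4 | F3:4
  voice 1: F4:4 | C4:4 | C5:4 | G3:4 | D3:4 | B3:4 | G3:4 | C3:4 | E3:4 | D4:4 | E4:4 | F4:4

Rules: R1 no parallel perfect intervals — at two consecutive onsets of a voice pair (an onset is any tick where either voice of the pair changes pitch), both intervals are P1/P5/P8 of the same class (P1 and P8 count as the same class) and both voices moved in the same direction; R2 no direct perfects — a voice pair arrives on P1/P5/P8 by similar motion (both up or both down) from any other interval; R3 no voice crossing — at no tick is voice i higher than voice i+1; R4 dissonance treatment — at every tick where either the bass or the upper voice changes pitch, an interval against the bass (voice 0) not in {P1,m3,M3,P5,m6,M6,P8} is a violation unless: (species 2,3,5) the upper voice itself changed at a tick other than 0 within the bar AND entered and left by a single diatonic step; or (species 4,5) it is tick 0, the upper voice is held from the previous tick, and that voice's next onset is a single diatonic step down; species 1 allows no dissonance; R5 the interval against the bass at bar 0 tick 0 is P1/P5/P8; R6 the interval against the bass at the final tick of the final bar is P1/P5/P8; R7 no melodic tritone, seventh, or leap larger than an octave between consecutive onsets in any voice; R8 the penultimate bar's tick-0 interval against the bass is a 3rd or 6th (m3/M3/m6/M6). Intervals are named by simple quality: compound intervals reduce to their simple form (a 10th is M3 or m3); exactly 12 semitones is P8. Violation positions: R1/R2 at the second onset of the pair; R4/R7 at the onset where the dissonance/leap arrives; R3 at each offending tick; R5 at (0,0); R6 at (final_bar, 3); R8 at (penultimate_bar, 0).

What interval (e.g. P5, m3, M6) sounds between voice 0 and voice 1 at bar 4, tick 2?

M2

voice 0=C3 voice 1=D3 -> M2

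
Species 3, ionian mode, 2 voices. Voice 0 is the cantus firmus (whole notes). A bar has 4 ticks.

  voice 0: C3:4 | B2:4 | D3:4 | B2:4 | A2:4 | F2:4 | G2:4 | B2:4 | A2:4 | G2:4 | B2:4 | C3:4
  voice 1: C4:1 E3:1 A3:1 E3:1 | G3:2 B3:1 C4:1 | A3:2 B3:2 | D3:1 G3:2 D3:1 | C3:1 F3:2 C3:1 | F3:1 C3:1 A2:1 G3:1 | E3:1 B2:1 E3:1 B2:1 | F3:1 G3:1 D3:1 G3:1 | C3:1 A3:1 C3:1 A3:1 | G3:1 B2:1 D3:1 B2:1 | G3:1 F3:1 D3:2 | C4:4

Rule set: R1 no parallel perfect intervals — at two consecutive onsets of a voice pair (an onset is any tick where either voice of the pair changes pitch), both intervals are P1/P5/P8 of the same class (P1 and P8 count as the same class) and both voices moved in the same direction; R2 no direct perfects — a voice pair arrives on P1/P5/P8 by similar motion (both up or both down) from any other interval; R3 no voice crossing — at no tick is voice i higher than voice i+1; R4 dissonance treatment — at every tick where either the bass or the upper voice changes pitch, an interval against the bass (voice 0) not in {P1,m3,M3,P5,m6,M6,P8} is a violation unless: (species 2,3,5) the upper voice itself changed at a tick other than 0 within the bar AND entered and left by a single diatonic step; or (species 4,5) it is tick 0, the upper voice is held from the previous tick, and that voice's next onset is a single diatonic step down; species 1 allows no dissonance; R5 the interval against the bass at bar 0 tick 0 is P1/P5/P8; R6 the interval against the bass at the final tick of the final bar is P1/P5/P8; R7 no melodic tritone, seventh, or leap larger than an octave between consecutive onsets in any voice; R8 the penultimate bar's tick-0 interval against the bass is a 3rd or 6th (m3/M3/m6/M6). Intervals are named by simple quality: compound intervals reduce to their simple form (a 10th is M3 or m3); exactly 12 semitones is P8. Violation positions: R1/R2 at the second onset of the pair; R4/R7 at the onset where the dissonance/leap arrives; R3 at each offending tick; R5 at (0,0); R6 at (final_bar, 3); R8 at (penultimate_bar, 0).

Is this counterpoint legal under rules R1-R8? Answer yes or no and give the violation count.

bar 0: v0=C3 v1=C4 (P8)
bar 1: v0=B2 v1=G3 (m6)
bar 2: v0=D3 v1=A3 (P5)
bar 3: v0=B2 v1=D3 (m3)
bar 4: v0=A2 v1=C3 (m3)
bar 5: v0=F2 v1=F3 (P8)
bar 6: v0=G2 v1=E3 (M6)
bar 7: v0=B2 v1=F3 (TT)
bar 8: v0=A2 v1=C3 (m3)
bar 9: v0=G2 v1=G3 (P8)
bar 10: v0=B2 v1=G3 (m6)
bar 11: v0=C3 v1=C4 (P8)
  R4 @ bar1.3: B2/C4 m2 untreated
  R4 @ bar5.3: F2/G3 M2 untreated
  R7 @ bar5.3: A2->G3 leap 10st
  R4 @ bar7.0: B2/F3 TT untreated
  R7 @ bar7.0: B2->F3 leap 6st
  R1 @ bar9.0: A2/A3 P8 -> G2/G3 P8 similar
  R4 @ bar10.1: B2/F3 TT untreated
  R2 @ bar11.0: B2/D3 m3 -> C3/C4 P8 similar
  R7 @ bar11.0: D3->C4 leap 10st

No (9 violations)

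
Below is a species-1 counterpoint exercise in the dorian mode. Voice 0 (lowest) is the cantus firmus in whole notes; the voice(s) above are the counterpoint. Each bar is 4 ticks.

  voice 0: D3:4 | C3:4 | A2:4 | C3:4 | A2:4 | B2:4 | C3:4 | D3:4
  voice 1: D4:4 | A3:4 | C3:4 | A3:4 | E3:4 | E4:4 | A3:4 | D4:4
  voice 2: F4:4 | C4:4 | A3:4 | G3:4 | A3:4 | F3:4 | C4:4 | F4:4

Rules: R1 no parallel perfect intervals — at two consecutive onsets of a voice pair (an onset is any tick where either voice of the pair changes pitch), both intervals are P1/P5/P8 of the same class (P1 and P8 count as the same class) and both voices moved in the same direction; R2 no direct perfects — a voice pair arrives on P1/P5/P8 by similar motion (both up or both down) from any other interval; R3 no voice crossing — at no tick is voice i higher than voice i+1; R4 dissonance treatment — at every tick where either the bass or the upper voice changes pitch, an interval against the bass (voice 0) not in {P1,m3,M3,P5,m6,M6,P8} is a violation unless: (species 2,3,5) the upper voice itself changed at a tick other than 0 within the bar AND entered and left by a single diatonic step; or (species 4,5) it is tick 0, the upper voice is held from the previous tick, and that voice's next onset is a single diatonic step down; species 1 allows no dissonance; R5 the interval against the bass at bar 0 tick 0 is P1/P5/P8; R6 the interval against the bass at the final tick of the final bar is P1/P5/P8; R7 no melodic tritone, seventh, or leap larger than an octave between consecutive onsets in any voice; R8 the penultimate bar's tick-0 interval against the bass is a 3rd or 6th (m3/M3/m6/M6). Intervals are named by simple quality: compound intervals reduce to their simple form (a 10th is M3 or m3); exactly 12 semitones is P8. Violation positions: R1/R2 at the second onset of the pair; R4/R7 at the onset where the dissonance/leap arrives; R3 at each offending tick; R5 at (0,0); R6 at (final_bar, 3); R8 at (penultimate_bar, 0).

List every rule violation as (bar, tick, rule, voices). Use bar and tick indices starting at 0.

bar 0: v0=D3 v1=D4 v2=F4 downbeat m3
bar 1: v0=C3 v1=A3 v2=C4 downbeat P8
bar 2: v0=A2 v1=C3 v2=A3 downbeat P8
bar 3: v0=C3 v1=A3 v2=G3 downbeat P5
bar 4: v0=A2 v1=E3 v2=A3 downbeat P8
bar 5: v0=B2 v1=E4 v2=F3 downbeat TT
bar 6: v0=C3 v1=A3 v2=C4 downbeat P8
bar 7: v0=D3 v1=D4 v2=F4 downbeat m3
  -> R5 @ bar 0 tick 0 v(0, 2): opens on m3
  -> R2 @ bar 1 tick 0 v(0, 2): D3/F4 m3 -> C3/C4 P8 similar
  -> R1 @ bar 2 tick 0 v(0, 2): C3/C4 P8 -> A2/A3 P8 similar
  -> R3 @ bar 3 tick 0 v(1, 2): A3 above G3
  -> R3 @ bar 3 tick 1 v(1, 2): A3 above G3
  -> R3 @ bar 3 tick 2 v(1, 2): A3 above G3
  -> R3 @ bar 3 tick 3 v(1, 2): A3 above G3
  -> R2 @ bar 4 tick 0 v(0, 1): C3/A3 M6 -> A2/E3 P5 similar
  -> R3 @ bar 5 tick 0 v(1, 2): E4 above F3
  -> R4 @ bar 5 tick 0 v(0, 1): B2/E4 P4 untreated
  -> R4 @ bar 5 tick 0 v(0, 2): B2/F3 TT untreated
  -> R3 @ bar 5 tick 1 v(1, 2): E4 above F3
  -> R3 @ bar 5 tick 2 v(1, 2): E4 above F3
  -> R3 @ bar 5 tick 3 v(1, 2): E4 above F3
  -> R2 @ bar 6 tick 0 v(0, 2): B2/F3 TT -> C3/C4 P8 similar
  -> R8 @ bar 6 tick 0 v(0, 2): penult P8 not 3rd/6th
  -> R2 @ bar 7 tick 0 v(0, 1): C3/A3 M6 -> D3/D4 P8 similar
  -> R6 @ bar 7 tick 3 v(0, 2): closes on m3

(0, 0, R5, (0, 2))
(1, 0, R2, (0, 2))
(2, 0, R1, (0, 2))
(3, 0, R3, (1, 2))
(3, 1, R3, (1, 2))
(3, 2, R3, (1, 2))
(3, 3, R3, (1, 2))
(4, 0, R2, (0, 1))
(5, 0, R3, (1, 2))
(5, 0, R4, (0, 1))
(5, 0, R4, (0, 2))
(5, 1, R3, (1, 2))
(5, 2, R3, (1, 2))
(5, 3, R3, (1, 2))
(6, 0, R2, (0, 2))
(6, 0, R8, (0, 2))
(7, 0, R2, (0, 1))
(7, 3, R6, (0, 2))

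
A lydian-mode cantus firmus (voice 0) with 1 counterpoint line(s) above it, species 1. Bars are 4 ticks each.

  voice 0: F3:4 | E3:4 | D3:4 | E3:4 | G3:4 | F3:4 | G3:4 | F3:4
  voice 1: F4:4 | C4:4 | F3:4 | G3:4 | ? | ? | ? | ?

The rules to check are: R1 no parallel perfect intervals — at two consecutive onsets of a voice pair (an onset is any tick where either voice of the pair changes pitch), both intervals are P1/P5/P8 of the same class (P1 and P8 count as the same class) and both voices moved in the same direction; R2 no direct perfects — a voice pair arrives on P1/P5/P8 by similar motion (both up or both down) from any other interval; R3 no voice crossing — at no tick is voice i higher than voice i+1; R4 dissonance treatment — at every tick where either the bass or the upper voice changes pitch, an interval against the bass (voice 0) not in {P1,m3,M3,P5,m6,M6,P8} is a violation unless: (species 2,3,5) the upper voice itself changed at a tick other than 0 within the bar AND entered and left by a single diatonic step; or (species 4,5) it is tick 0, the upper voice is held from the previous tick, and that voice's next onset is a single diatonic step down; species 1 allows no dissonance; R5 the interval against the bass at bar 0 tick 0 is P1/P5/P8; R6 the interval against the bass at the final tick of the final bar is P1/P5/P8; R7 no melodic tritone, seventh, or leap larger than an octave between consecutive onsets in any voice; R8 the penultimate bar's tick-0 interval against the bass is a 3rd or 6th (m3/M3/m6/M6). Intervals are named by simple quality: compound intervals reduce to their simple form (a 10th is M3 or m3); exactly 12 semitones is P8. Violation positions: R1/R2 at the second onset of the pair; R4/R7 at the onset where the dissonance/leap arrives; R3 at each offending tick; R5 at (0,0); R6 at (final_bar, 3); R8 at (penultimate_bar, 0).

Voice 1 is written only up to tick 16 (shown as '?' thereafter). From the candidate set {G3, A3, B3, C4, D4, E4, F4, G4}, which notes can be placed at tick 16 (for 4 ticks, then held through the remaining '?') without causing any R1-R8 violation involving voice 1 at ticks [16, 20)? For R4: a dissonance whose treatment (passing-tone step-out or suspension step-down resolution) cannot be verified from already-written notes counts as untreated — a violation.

{B3, E4, G3}

G3: legal
A3: violates R4
B3: legal
C4: violates R4
D4: violates R2
E4: legal
F4: violates R4,R7
G4: violates R2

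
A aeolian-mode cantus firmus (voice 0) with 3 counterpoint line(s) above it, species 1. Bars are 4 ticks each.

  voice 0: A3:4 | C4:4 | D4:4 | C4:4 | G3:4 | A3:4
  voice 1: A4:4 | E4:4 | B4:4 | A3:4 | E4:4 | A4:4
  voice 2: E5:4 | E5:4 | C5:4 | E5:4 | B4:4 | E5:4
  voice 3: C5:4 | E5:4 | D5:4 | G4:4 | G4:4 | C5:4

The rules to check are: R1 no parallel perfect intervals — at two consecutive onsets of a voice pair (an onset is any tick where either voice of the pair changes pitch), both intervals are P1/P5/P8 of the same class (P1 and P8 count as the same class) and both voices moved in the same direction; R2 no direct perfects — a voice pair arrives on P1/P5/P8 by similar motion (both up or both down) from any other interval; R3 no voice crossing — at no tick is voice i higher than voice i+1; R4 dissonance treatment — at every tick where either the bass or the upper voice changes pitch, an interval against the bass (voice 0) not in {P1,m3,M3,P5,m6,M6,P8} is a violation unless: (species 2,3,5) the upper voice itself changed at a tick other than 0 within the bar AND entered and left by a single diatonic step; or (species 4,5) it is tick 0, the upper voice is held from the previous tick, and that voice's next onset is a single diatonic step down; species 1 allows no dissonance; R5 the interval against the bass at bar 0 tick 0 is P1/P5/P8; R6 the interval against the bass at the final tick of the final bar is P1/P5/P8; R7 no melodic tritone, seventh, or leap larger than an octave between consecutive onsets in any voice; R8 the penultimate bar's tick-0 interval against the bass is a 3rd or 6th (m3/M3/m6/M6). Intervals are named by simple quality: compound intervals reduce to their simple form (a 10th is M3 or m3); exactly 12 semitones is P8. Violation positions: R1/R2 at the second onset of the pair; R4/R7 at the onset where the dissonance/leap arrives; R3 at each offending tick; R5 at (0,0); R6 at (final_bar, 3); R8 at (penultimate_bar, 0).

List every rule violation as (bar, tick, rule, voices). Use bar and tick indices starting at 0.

(0, 0, R3, (2, 3))
(0, 0, R5, (0, 3))
(0, 1, R3, (2, 3))
(0, 2, R3, (2, 3))
(0, 3, R3, (2, 3))
(2, 0, R4, (0, 2))
(3, 0, R2, (0, 3))
(3, 0, R3, (0, 1))
(3, 0, R3, (2, 3))
(3, 0, R7, (1,))
(3, 1, R3, (0, 1))
(3, 1, R3, (2, 3))
(3, 2, R3, (0, 1))
(3, 2, R3, (2, 3))
(3, 3, R3, (0, 1))
(3, 3, R3, (2, 3))
(4, 0, R3, (2, 3))
(4, 0, R8, (0, 3))
(4, 1, R3, (2, 3))
(4, 2, R3, (2, 3))
(4, 3, R3, (2, 3))
(5, 0, R1, (1, 2))
(5, 0, R2, (0, 1))
(5, 0, R2, (0, 2))
(5, 0, R3, (2, 3))
(5, 1, R3, (2, 3))
(5, 2, R3, (2, 3))
(5, 3, R3, (2, 3))
(5, 3, R6, (0, 3))

bar 0: v0=A3 v1=A4 v2=E5 v3=C5 downbeat m3
bar 1: v0=C4 v1=E4 v2=E5 v3=E5 downbeat M3
bar 2: v0=D4 v1=B4 v2=C5 v3=D5 downbeat P8
bar 3: v0=C4 v1=A3 v2=E5 v3=G4 downbeat P5
bar 4: v0=G3 v1=E4 v2=B4 v3=G4 downbeat P8
bar 5: v0=A3 v1=A4 v2=E5 v3=C5 downbeat m3
  -> R3 @ bar 0 tick 0 v(2, 3): E5 above C5
  -> R5 @ bar 0 tick 0 v(0, 3): opens on m3
  -> R3 @ bar 0 tick 1 v(2, 3): E5 above C5
  -> R3 @ bar 0 tick 2 v(2, 3): E5 above C5
  -> R3 @ bar 0 tick 3 v(2, 3): E5 above C5
  -> R4 @ bar 2 tick 0 v(0, 2): D4/C5 m7 untreated
  -> R2 @ bar 3 tick 0 v(0, 3): D4/D5 P8 -> C4/G4 P5 similar
  -> R3 @ bar 3 tick 0 v(0, 1): C4 above A3
  -> R3 @ bar 3 tick 0 v(2, 3): E5 above G4
  -> R7 @ bar 3 tick 0 v(1,): B4->A3 leap 14st
  -> R3 @ bar 3 tick 1 v(0, 1): C4 above A3
  -> R3 @ bar 3 tick 1 v(2, 3): E5 above G4
  -> R3 @ bar 3 tick 2 v(0, 1): C4 above A3
  -> R3 @ bar 3 tick 2 v(2, 3): E5 above G4
  -> R3 @ bar 3 tick 3 v(0, 1): C4 above A3
  -> R3 @ bar 3 tick 3 v(2, 3): E5 above G4
  -> R3 @ bar 4 tick 0 v(2, 3): B4 above G4
  -> R8 @ bar 4 tick 0 v(0, 3): penult P8 not 3rd/6th
  -> R3 @ bar 4 tick 1 v(2, 3): B4 above G4
  -> R3 @ bar 4 tick 2 v(2, 3): B4 above G4
  -> R3 @ bar 4 tick 3 v(2, 3): B4 above G4
  -> R1 @ bar 5 tick 0 v(1, 2): E4/B4 P5 -> A4/E5 P5 similar
  -> R2 @ bar 5 tick 0 v(0, 1): G3/E4 M6 -> A3/A4 P8 similar
  -> R2 @ bar 5 tick 0 v(0, 2): G3/B4 M3 -> A3/E5 P5 similar
  -> R3 @ bar 5 tick 0 v(2, 3): E5 above C5
  -> R3 @ bar 5 tick 1 v(2, 3): E5 above C5
  -> R3 @ bar 5 tick 2 v(2, 3): E5 above C5
  -> R3 @ bar 5 tick 3 v(2, 3): E5 above C5
  -> R6 @ bar 5 tick 3 v(0, 3): closes on m3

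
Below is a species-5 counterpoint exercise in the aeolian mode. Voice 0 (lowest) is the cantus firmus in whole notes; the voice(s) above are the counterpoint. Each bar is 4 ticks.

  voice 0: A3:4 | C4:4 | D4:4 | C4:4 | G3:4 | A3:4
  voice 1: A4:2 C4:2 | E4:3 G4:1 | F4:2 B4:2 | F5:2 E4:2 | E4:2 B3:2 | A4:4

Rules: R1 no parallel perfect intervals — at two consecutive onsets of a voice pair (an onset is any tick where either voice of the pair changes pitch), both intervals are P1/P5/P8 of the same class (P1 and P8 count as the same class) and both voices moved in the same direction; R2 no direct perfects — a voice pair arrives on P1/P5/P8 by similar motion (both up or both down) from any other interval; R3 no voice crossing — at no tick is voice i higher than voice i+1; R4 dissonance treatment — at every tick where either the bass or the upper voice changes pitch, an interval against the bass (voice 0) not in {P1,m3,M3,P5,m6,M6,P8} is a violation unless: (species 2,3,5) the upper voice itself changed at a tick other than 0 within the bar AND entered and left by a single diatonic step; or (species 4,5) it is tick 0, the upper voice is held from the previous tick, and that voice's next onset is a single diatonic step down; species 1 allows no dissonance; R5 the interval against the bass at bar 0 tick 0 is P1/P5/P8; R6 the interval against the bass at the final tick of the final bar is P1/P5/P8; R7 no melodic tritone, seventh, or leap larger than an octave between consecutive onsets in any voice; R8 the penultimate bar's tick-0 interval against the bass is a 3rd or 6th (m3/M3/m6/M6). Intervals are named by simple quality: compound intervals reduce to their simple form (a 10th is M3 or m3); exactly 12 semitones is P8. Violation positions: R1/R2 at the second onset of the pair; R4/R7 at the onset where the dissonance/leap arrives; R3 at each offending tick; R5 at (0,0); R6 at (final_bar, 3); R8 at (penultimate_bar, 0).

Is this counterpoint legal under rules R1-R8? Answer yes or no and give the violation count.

No (6 violations)

bar 0: v0=A3 v1=A4 (P8)
bar 1: v0=C4 v1=E4 (M3)
bar 2: v0=D4 v1=F4 (m3)
bar 3: v0=C4 v1=F5 (P4)
bar 4: v0=G3 v1=E4 (M6)
bar 5: v0=A3 v1=A4 (P8)
  R7 @ bar2.2: F4->B4 leap 6st
  R4 @ bar3.0: C4/F5 P4 untreated
  R7 @ bar3.0: B4->F5 leap 6st
  R7 @ bar3.2: F5->E4 leap 13st
  R2 @ bar5.0: G3/B3 M3 -> A3/A4 P8 similar
  R7 @ bar5.0: B3->A4 leap 10st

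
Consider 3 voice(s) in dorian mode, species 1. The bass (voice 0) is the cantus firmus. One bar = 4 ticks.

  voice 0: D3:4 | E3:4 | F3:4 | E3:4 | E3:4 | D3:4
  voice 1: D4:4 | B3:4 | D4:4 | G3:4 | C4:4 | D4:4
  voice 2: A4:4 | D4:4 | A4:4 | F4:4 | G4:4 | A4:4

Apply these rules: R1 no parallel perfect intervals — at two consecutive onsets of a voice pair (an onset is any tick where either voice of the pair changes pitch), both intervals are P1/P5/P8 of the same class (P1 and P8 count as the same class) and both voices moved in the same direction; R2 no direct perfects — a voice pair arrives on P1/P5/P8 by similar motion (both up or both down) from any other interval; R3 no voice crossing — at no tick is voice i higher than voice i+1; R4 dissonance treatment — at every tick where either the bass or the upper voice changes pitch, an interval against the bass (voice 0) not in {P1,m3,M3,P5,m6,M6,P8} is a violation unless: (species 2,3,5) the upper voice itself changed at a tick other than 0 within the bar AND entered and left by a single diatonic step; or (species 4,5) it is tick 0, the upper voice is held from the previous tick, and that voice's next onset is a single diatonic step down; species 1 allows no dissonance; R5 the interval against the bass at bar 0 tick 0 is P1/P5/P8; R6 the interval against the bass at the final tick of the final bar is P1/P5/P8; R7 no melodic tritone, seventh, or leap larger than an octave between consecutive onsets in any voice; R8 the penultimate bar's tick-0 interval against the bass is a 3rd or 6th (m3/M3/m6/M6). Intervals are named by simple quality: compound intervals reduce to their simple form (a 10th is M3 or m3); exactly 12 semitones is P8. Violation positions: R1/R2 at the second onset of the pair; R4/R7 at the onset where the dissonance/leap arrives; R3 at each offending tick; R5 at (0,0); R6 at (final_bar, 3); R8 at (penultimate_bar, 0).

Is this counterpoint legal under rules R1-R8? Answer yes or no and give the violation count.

No (5 violations)

bar 0: v0=D3 v1=D4 v2=A4 (P5)
bar 1: v0=E3 v1=B3 v2=D4 (m7)
bar 2: v0=F3 v1=D4 v2=A4 (M3)
bar 3: v0=E3 v1=G3 v2=F4 (m2)
bar 4: v0=E3 v1=C4 v2=G4 (m3)
bar 5: v0=D3 v1=D4 v2=A4 (P5)
  R4 @ bar1.0: E3/D4 m7 untreated
  R2 @ bar2.0: B3/D4 m3 -> D4/A4 P5 similar
  R4 @ bar3.0: E3/F4 m2 untreated
  R2 @ bar4.0: G3/F4 m7 -> C4/G4 P5 similar
  R1 @ bar5.0: C4/G4 P5 -> D4/A4 P5 similar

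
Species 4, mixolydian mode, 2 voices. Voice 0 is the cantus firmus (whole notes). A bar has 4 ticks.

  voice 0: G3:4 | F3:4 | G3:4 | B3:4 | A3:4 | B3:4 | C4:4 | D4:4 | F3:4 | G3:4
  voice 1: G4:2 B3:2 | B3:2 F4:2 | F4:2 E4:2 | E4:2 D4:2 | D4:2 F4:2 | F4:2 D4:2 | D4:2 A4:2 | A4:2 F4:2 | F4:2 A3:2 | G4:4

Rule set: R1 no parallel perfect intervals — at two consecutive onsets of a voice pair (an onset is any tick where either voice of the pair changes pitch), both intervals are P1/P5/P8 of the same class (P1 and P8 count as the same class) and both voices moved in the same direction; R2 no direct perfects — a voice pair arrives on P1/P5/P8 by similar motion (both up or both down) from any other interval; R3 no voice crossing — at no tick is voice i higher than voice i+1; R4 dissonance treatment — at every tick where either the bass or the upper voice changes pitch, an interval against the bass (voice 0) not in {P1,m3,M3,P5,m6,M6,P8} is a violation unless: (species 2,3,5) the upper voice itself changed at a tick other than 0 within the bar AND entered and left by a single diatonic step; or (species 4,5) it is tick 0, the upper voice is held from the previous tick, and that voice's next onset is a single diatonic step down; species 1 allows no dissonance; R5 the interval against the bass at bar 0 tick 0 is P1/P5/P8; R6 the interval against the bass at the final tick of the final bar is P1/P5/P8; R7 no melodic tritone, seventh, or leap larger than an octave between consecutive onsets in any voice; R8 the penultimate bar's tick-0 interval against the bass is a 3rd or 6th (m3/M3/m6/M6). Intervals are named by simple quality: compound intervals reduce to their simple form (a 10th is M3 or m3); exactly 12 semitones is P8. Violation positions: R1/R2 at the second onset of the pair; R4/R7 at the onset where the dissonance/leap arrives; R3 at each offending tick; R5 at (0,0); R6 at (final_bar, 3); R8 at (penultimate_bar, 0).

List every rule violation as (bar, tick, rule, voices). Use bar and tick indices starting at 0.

(1, 0, R4, (0, 1))
(1, 2, R7, (1,))
(4, 0, R4, (0, 1))
(5, 0, R4, (0, 1))
(6, 0, R4, (0, 1))
(8, 0, R8, (0, 1))
(9, 0, R2, (0, 1))
(9, 0, R7, (1,))

bar 0: v0=G3 v1=G4 downbeat P8
bar 1: v0=F3 v1=B3 downbeat TT
bar 2: v0=G3 v1=F4 downbeat m7
bar 3: v0=B3 v1=E4 downbeat P4
bar 4: v0=A3 v1=D4 downbeat P4
bar 5: v0=B3 v1=F4 downbeat TT
bar 6: v0=C4 v1=D4 downbeat M2
bar 7: v0=D4 v1=A4 downbeat P5
bar 8: v0=F3 v1=F4 downbeat P8
bar 9: v0=G3 v1=G4 downbeat P8
  -> R4 @ bar 1 tick 0 v(0, 1): F3/B3 TT untreated
  -> R7 @ bar 1 tick 2 v(1,): B3->F4 leap 6st
  -> R4 @ bar 4 tick 0 v(0, 1): A3/D4 P4 untreated
  -> R4 @ bar 5 tick 0 v(0, 1): B3/F4 TT untreated
  -> R4 @ bar 6 tick 0 v(0, 1): C4/D4 M2 untreated
  -> R8 @ bar 8 tick 0 v(0, 1): penult P8 not 3rd/6th
  -> R2 @ bar 9 tick 0 v(0, 1): F3/A3 M3 -> G3/G4 P8 similar
  -> R7 @ bar 9 tick 0 v(1,): A3->G4 leap 10st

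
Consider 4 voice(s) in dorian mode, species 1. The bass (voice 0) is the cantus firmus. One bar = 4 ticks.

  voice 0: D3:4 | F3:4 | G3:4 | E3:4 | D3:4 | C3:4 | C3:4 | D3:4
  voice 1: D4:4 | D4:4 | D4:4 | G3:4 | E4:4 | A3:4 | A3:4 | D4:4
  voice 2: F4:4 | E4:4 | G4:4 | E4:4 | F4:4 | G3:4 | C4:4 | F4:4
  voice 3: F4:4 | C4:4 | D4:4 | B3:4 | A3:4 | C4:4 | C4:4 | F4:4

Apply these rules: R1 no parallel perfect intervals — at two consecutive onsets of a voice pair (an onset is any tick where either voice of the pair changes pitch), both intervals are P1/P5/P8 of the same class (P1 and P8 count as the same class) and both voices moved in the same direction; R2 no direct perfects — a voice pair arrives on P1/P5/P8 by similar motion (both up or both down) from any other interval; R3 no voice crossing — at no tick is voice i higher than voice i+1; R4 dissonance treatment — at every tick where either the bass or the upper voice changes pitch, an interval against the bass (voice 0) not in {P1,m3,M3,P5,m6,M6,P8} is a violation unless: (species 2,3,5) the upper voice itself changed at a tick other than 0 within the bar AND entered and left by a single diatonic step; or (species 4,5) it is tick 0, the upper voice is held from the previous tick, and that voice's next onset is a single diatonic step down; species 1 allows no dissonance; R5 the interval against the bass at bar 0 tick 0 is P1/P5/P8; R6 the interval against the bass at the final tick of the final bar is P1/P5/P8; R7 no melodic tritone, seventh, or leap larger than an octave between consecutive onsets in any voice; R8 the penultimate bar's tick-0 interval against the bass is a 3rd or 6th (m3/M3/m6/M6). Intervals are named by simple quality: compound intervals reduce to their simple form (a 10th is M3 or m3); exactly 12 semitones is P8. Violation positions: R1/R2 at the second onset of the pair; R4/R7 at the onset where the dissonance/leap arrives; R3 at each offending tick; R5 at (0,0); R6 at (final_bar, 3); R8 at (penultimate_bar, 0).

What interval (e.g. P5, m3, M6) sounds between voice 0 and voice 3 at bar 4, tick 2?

P5

voice 0=D3 voice 3=A3 -> P5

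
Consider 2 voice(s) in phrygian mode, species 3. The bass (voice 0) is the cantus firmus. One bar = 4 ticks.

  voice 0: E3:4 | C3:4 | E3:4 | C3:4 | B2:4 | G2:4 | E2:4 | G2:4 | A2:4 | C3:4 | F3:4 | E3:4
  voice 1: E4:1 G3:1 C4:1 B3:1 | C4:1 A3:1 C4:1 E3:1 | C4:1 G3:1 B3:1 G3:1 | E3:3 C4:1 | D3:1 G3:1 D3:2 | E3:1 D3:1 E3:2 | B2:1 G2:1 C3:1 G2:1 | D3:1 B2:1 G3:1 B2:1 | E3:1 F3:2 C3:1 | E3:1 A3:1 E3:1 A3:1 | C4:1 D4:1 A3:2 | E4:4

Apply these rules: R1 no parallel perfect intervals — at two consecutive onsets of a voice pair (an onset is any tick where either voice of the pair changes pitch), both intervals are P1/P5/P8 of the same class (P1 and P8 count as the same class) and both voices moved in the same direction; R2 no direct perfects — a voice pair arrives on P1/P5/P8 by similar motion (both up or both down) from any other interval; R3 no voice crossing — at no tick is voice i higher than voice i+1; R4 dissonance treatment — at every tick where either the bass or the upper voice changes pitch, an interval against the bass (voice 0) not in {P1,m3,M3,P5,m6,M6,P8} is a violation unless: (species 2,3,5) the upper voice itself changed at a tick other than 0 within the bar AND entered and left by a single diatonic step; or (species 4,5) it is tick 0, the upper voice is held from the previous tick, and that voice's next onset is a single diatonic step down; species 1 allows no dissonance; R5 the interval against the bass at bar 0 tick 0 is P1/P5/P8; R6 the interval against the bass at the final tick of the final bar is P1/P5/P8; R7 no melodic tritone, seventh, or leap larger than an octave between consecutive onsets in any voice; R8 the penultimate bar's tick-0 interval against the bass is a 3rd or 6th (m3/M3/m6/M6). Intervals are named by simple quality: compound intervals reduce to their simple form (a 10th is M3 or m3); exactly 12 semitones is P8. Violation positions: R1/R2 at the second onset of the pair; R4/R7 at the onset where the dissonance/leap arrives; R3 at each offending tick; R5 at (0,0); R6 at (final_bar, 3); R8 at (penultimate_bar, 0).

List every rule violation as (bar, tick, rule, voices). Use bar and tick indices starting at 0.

bar 0: v0=E3 v1=E4 downbeat P8
bar 1: v0=C3 v1=C4 downbeat P8
bar 2: v0=E3 v1=C4 downbeat m6
bar 3: v0=C3 v1=E3 downbeat M3
bar 4: v0=B2 v1=D3 downbeat m3
bar 5: v0=G2 v1=E3 downbeat M6
bar 6: v0=E2 v1=B2 downbeat P5
bar 7: v0=G2 v1=D3 downbeat P5
bar 8: v0=A2 v1=E3 downbeat P5
bar 9: v0=C3 v1=E3 downbeat M3
bar 10: v0=F3 v1=C4 downbeat P5
bar 11: v0=E3 v1=E4 downbeat P8
  -> R7 @ bar 4 tick 0 v(1,): C4->D3 leap 10st
  -> R2 @ bar 6 tick 0 v(0, 1): G2/E3 M6 -> E2/B2 P5 similar
  -> R2 @ bar 7 tick 0 v(0, 1): E2/G2 m3 -> G2/D3 P5 similar
  -> R2 @ bar 8 tick 0 v(0, 1): G2/B2 M3 -> A2/E3 P5 similar
  -> R2 @ bar 10 tick 0 v(0, 1): C3/A3 M6 -> F3/C4 P5 similar
  -> R8 @ bar 10 tick 0 v(0, 1): penult P5 not 3rd/6th

(4, 0, R7, (1,))
(6, 0, R2, (0, 1))
(7, 0, R2, (0, 1))
(8, 0, R2, (0, 1))
(10, 0, R2, (0, 1))
(10, 0, R8, (0, 1))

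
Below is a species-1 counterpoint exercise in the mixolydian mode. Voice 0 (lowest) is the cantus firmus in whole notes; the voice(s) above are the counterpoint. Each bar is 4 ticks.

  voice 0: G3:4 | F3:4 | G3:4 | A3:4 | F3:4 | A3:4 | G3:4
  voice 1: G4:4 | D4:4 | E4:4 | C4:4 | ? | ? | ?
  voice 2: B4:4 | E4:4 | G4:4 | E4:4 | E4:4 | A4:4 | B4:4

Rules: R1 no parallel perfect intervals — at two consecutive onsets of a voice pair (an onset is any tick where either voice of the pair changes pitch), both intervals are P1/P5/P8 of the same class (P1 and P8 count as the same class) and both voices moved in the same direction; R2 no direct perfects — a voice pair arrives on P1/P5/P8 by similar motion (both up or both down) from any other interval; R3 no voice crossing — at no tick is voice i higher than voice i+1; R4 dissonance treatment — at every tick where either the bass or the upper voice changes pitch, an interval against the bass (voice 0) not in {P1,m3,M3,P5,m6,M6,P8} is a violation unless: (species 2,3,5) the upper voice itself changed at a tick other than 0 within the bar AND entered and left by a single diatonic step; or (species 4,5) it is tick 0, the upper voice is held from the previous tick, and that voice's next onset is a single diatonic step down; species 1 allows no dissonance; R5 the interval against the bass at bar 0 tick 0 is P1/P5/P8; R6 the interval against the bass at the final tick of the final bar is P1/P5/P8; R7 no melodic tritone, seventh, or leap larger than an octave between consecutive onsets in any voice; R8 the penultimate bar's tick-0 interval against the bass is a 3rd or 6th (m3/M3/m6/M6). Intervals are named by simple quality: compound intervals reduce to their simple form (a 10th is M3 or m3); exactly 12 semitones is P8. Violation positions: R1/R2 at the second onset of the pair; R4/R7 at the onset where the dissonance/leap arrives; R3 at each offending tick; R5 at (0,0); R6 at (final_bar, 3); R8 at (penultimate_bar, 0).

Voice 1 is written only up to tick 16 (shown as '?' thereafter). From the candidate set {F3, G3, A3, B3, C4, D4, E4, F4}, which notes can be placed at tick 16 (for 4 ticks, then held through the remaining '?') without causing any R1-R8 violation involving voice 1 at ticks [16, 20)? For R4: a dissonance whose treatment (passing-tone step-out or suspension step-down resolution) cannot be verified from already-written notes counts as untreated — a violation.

{A3, C4, D4}

F3: violates R2
G3: violates R4
A3: legal
B3: violates R4
C4: legal
D4: legal
E4: violates R4
F4: violates R3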